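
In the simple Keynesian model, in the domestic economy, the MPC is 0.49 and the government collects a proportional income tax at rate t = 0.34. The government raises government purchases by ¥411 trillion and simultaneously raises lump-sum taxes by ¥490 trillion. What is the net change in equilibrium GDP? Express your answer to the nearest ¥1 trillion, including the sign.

+¥253 trillion

Expenditure multiplier = 1/(1 − c(1−t)) = 1/(1 − 0.49×0.66) = 1/0.6766 ≈ 1.478.
ΔG contributes k·ΔG = (+¥411 trillion) / 0.6766 ≈ +¥607.4 trillion.
ΔT of +¥490 trillion changes first-round spending by −c·ΔT = −¥240.1 trillion, contributing k·(−c·ΔT) = (−¥240.1 trillion) / 0.6766 ≈ −¥354.9 trillion.
Net ΔY = k(ΔG − c·ΔT) = (+¥170.9 trillion) / 0.6766 ≈ +¥253 trillion.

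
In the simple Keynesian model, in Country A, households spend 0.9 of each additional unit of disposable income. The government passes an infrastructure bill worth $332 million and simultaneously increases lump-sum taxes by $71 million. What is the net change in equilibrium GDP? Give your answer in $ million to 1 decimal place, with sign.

+$2,681.0 million

Expenditure multiplier = 1/(1 − MPC) = 1/(1 − 0.9) = 1/0.1 = 10.
ΔG contributes k·ΔG = (+$332 million) / 0.1 = +$3,320 million.
ΔT of +$71 million changes first-round spending by −c·ΔT = −$63.9 million, contributing k·(−c·ΔT) = (−$63.9 million) / 0.1 = −$639 million.
Net ΔY = k(ΔG − c·ΔT) = (+$268.1 million) / 0.1 = +$2,681 million.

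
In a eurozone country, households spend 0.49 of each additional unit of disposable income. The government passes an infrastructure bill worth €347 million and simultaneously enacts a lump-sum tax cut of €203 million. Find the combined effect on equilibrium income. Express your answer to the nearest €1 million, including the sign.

+€875 million

Expenditure multiplier = 1/(1 − MPC) = 1/(1 − 0.49) = 1/0.51 ≈ 1.961.
ΔG contributes k·ΔG = (+€347 million) / 0.51 ≈ +€680.4 million.
ΔT of −€203 million changes first-round spending by −c·ΔT = +€99.47 million, contributing k·(−c·ΔT) = (+€99.47 million) / 0.51 ≈ +€195 million.
Net ΔY = k(ΔG − c·ΔT) = (+€446.47 million) / 0.51 ≈ +€875 million.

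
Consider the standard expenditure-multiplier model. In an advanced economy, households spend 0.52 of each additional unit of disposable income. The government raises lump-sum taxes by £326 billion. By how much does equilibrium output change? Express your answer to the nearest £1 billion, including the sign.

A lump-sum tax change of +£326 billion shifts disposable income by −£326 billion; first-round consumption changes by −c × ΔT = −0.52 × (+£326 billion) = −£169.52 billion.
Expenditure multiplier = 1/(1 − MPC) = 1/(1 − 0.52) = 1/0.48 ≈ 2.083.
The tax multiplier is −c × k ≈ −1.083, so ΔY = k × (−c·ΔT) = (−£169.52 billion) / 0.48 ≈ −£353 billion.

−£353 billion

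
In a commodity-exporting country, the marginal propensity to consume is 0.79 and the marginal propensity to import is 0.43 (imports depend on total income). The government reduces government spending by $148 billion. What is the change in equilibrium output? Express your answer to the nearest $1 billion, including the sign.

Spending multiplier = 1/(1 − c + m) = 1/(1 − 0.79 + 0.43) = 1/0.64 ≈ 1.563.
ΔY = k × ΔG = (−$148 billion) / 0.64 ≈ −$231 billion.

−$231 billion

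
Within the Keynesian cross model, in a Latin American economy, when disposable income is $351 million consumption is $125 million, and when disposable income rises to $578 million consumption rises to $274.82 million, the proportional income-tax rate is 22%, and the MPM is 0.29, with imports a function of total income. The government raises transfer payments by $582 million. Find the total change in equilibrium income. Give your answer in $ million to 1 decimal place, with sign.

+$495.5 million

MPC = ΔC/ΔYd = (274.82 − 125)/(578 − 351) = 149.82/227 = 0.66.
The transfer change shifts disposable income by +$582 million, so first-round consumption changes by c·ΔTR = 0.66 × (+$582 million) = +$384.12 million.
Expenditure multiplier = 1/(1 − c(1−t) + m) = 1/(1 − 0.66×0.78 + 0.29) = 1/0.7752 ≈ 1.29.
The transfer multiplier is c × k ≈ 0.851, so ΔY = k × (c·ΔTR) = (+$384.12 million) / 0.7752 ≈ +$495.5 million.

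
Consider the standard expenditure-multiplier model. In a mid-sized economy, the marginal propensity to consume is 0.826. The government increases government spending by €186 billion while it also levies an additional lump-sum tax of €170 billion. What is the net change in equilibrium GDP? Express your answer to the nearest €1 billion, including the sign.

+€262 billion

Expenditure multiplier = 1/(1 − MPC) = 1/(1 − 0.826) = 1/0.174 ≈ 5.747.
ΔG contributes k·ΔG = (+€186 billion) / 0.174 ≈ +€1,069 billion.
ΔT of +€170 billion changes first-round spending by −c·ΔT = −€140.42 billion, contributing k·(−c·ΔT) = (−€140.42 billion) / 0.174 ≈ −€807 billion.
Net ΔY = k(ΔG − c·ΔT) = (+€45.58 billion) / 0.174 ≈ +€262 billion.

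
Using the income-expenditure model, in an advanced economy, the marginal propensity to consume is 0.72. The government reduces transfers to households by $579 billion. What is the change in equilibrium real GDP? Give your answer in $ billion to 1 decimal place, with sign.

The transfer change shifts disposable income by −$579 billion, so first-round consumption changes by c·ΔTR = 0.72 × (−$579 billion) = −$416.88 billion.
Expenditure multiplier = 1/(1 − MPC) = 1/(1 − 0.72) = 1/0.28 ≈ 3.571.
The transfer multiplier is c × k ≈ 2.571, so ΔY = k × (c·ΔTR) = (−$416.88 billion) / 0.28 ≈ −$1,488.9 billion.

−$1,488.9 billion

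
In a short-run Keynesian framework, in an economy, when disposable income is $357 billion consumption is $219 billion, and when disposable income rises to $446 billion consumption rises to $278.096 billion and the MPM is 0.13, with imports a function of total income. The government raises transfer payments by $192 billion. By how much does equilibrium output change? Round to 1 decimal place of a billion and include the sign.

+$273.6 billion

MPC = ΔC/ΔYd = (278.096 − 219)/(446 − 357) = 59.096/89 = 0.664.
The transfer change shifts disposable income by +$192 billion, so first-round consumption changes by c·ΔTR = 0.664 × (+$192 billion) = +$127.488 billion.
Expenditure multiplier = 1/(1 − c + m) = 1/(1 − 0.664 + 0.13) = 1/0.466 ≈ 2.146.
The transfer multiplier is c × k ≈ 1.425, so ΔY = k × (c·ΔTR) = (+$127.488 billion) / 0.466 ≈ +$273.6 billion.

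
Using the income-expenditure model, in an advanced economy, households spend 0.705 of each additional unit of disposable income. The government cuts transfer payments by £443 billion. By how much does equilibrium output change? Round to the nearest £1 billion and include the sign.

The transfer change shifts disposable income by −£443 billion, so first-round consumption changes by c·ΔTR = 0.705 × (−£443 billion) = −£312.315 billion.
Expenditure multiplier = 1/(1 − MPC) = 1/(1 − 0.705) = 1/0.295 ≈ 3.39.
The transfer multiplier is c × k ≈ 2.39, so ΔY = k × (c·ΔTR) = (−£312.315 billion) / 0.295 ≈ −£1,059 billion.

−£1,059 billion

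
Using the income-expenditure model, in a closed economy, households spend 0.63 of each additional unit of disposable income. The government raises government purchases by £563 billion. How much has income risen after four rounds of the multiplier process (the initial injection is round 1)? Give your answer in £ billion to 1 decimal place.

Round 1 adds ΔG = £563 billion; each later round is MPC = 0.63 times the previous.
After 4 rounds: 563 + 354.69 + 223.4547 + 140.776461 = ΔG·(1 − c^4)/(1 − c) = 563 × (1 − 0.15752961)/0.37 ≈ £1,281.9 billion.

£1,281.9 billion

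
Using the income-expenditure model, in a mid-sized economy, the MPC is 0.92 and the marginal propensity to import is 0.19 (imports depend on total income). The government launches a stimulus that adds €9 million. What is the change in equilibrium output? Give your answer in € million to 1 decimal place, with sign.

Spending multiplier = 1/(1 − c + m) = 1/(1 − 0.92 + 0.19) = 1/0.27 ≈ 3.704.
ΔY = k × ΔG = (+€9 million) / 0.27 ≈ +€33.3 million.

+€33.3 million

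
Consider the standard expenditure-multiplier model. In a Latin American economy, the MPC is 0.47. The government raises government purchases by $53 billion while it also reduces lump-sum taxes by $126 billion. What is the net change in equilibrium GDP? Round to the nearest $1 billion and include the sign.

Expenditure multiplier = 1/(1 − MPC) = 1/(1 − 0.47) = 1/0.53 ≈ 1.887.
ΔG contributes k·ΔG = (+$53 billion) / 0.53 = +$100 billion.
ΔT of −$126 billion changes first-round spending by −c·ΔT = +$59.22 billion, contributing k·(−c·ΔT) = (+$59.22 billion) / 0.53 ≈ +$111.7 billion.
Net ΔY = k(ΔG − c·ΔT) = (+$112.22 billion) / 0.53 ≈ +$212 billion.

+$212 billion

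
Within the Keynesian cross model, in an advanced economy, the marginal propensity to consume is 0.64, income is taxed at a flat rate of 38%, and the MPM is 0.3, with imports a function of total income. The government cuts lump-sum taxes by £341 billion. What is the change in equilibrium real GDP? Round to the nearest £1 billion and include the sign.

+£242 billion

A lump-sum tax change of −£341 billion shifts disposable income by +£341 billion; first-round consumption changes by −c × ΔT = −0.64 × (−£341 billion) = +£218.24 billion.
Expenditure multiplier = 1/(1 − c(1−t) + m) = 1/(1 − 0.64×0.62 + 0.3) = 1/0.9032 ≈ 1.107.
The tax multiplier is −c × k ≈ −0.709, so ΔY = k × (−c·ΔT) = (+£218.24 billion) / 0.9032 ≈ +£242 billion.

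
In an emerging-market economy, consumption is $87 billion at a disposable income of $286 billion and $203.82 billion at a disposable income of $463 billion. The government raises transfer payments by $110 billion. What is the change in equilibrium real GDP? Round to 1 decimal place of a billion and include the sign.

MPC = ΔC/ΔYd = (203.82 − 87)/(463 − 286) = 116.82/177 = 0.66.
The transfer change shifts disposable income by +$110 billion, so first-round consumption changes by c·ΔTR = 0.66 × (+$110 billion) = +$72.6 billion.
Expenditure multiplier = 1/(1 − MPC) = 1/(1 − 0.66) = 1/0.34 ≈ 2.941.
The transfer multiplier is c × k ≈ 1.941, so ΔY = k × (c·ΔTR) = (+$72.6 billion) / 0.34 ≈ +$213.5 billion.

+$213.5 billion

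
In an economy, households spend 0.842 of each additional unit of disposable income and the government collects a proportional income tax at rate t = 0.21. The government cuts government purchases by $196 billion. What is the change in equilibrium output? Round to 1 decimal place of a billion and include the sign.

−$585.4 billion

Expenditure multiplier = 1/(1 − c(1−t)) = 1/(1 − 0.842×0.79) = 1/0.33482 ≈ 2.987.
ΔY = k × ΔG = (−$196 billion) / 0.33482 ≈ −$585.4 billion.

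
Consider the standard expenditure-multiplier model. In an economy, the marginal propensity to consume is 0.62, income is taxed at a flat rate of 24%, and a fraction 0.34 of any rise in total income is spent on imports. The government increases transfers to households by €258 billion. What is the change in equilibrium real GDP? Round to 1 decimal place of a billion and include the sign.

The transfer change shifts disposable income by +€258 billion, so first-round consumption changes by c·ΔTR = 0.62 × (+€258 billion) = +€159.96 billion.
Expenditure multiplier = 1/(1 − c(1−t) + m) = 1/(1 − 0.62×0.76 + 0.34) = 1/0.8688 ≈ 1.151.
The transfer multiplier is c × k ≈ 0.714, so ΔY = k × (c·ΔTR) = (+€159.96 billion) / 0.8688 ≈ +€184.1 billion.

+€184.1 billion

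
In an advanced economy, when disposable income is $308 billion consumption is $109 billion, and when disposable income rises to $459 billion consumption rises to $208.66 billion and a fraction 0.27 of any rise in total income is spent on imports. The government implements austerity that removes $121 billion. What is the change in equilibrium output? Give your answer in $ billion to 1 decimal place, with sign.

−$198.4 billion

MPC = ΔC/ΔYd = (208.66 − 109)/(459 − 308) = 99.66/151 = 0.66.
Expenditure multiplier = 1/(1 − c + m) = 1/(1 − 0.66 + 0.27) = 1/0.61 ≈ 1.639.
ΔY = k × ΔG = (−$121 billion) / 0.61 ≈ −$198.4 billion.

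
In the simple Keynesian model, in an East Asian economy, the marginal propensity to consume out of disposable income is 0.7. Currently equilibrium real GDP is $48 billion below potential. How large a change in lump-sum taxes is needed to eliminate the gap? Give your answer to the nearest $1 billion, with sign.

Spending multiplier = 1/(1 − MPC) = 1/(1 − 0.7) = 1/0.3 ≈ 3.333.
Tax multiplier = −c·k = −0.7/0.3 ≈ −2.333. Need ΔY = +$48 billion, so ΔT = ΔY/(−c·k) = −(+$48 billion) × 0.3 / 0.7 ≈ −$21 billion.
The government should cut lump-sum taxes by $21 billion.

−$21 billion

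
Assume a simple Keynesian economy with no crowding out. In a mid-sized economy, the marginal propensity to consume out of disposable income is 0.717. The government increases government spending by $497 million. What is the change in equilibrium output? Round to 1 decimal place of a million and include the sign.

Expenditure multiplier = 1/(1 − MPC) = 1/(1 − 0.717) = 1/0.283 ≈ 3.534.
ΔY = k × ΔG = (+$497 million) / 0.283 ≈ +$1,756.2 million.

+$1,756.2 million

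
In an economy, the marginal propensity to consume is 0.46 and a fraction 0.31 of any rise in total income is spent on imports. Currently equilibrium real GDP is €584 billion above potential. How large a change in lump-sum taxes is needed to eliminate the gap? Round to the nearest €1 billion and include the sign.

Spending multiplier = 1/(1 − c + m) = 1/(1 − 0.46 + 0.31) = 1/0.85 ≈ 1.176.
Tax multiplier = −c·k = −0.46/0.85 ≈ −0.541. Need ΔY = −€584 billion, so ΔT = ΔY/(−c·k) = −(−€584 billion) × 0.85 / 0.46 ≈ +€1,079 billion.
The government should raise lump-sum taxes by €1,079 billion.

+€1,079 billion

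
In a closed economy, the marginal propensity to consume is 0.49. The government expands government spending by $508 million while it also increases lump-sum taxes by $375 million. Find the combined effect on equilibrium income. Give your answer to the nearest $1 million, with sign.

Expenditure multiplier = 1/(1 − MPC) = 1/(1 − 0.49) = 1/0.51 ≈ 1.961.
ΔG contributes k·ΔG = (+$508 million) / 0.51 ≈ +$996.1 million.
ΔT of +$375 million changes first-round spending by −c·ΔT = −$183.75 million, contributing k·(−c·ΔT) = (−$183.75 million) / 0.51 ≈ −$360.3 million.
Net ΔY = k(ΔG − c·ΔT) = (+$324.25 million) / 0.51 ≈ +$636 million.

+$636 million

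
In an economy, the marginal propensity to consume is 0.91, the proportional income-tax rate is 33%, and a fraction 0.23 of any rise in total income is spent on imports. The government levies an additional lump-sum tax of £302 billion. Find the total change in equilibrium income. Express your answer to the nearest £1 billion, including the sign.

−£443 billion

A lump-sum tax change of +£302 billion shifts disposable income by −£302 billion; first-round consumption changes by −c × ΔT = −0.91 × (+£302 billion) = −£274.82 billion.
Expenditure multiplier = 1/(1 − c(1−t) + m) = 1/(1 − 0.91×0.67 + 0.23) = 1/0.6203 ≈ 1.612.
The tax multiplier is −c × k ≈ −1.467, so ΔY = k × (−c·ΔT) = (−£274.82 billion) / 0.6203 ≈ −£443 billion.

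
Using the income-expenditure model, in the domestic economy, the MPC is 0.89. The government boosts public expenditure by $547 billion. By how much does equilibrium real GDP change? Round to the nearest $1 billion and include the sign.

Government-spending multiplier = 1/(1 − MPC) = 1/(1 − 0.89) = 1/0.11 ≈ 9.091.
ΔY = k × ΔG = (+$547 billion) / 0.11 ≈ +$4,973 billion.

+$4,973 billion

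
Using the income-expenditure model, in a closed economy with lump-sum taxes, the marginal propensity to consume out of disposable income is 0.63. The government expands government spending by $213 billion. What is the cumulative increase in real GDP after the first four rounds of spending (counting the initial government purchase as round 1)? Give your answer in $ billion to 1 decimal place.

$485.0 billion

Round 1 adds ΔG = $213 billion; each later round is MPC = 0.63 times the previous.
After 4 rounds: 213 + 134.19 + 84.5397 + 53.260011 = ΔG·(1 − c^4)/(1 − c) = 213 × (1 − 0.15752961)/0.37 ≈ $485 billion.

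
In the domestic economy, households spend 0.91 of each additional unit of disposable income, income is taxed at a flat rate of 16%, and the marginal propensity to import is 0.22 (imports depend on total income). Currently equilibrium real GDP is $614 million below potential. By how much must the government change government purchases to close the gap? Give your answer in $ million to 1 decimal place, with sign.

+$279.7 million

Spending multiplier = 1/(1 − c(1−t) + m) = 1/(1 − 0.91×0.84 + 0.22) = 1/0.4556 ≈ 2.195.
Need ΔY = +$614 million, so ΔG = ΔY/k = (+$614 million) × 0.4556 ≈ +$279.7 million.
The government should increase government purchases by $279.7 million.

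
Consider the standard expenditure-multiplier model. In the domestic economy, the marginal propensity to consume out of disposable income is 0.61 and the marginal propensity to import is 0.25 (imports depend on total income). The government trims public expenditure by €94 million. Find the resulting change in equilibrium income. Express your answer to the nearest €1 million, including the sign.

Government-spending multiplier = 1/(1 − c + m) = 1/(1 − 0.61 + 0.25) = 1/0.64 ≈ 1.563.
ΔY = k × ΔG = (−€94 million) / 0.64 ≈ −€147 million.

−€147 million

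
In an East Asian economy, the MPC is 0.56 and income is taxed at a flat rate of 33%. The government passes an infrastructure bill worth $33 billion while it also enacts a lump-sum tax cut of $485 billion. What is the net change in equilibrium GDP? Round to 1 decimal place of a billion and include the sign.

+$487.5 billion

Expenditure multiplier = 1/(1 − c(1−t)) = 1/(1 − 0.56×0.67) = 1/0.6248 ≈ 1.601.
ΔG contributes k·ΔG = (+$33 billion) / 0.6248 ≈ +$52.8 billion.
ΔT of −$485 billion changes first-round spending by −c·ΔT = +$271.6 billion, contributing k·(−c·ΔT) = (+$271.6 billion) / 0.6248 ≈ +$434.7 billion.
Net ΔY = k(ΔG − c·ΔT) = (+$304.6 billion) / 0.6248 ≈ +$487.5 billion.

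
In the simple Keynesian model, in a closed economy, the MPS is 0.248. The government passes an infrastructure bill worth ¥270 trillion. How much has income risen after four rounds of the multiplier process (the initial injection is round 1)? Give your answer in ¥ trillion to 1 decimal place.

¥740.5 trillion

MPC = 1 − MPS = 1 − 0.248 = 0.752.
Round 1 adds ΔG = ¥270 trillion; each later round is MPC = 0.752 times the previous.
After 4 rounds: 270 + 203.04 + 152.68608 + 114.81993216 = ΔG·(1 − c^4)/(1 − c) = 270 × (1 − 0.319794774016)/0.248 ≈ ¥740.5 trillion.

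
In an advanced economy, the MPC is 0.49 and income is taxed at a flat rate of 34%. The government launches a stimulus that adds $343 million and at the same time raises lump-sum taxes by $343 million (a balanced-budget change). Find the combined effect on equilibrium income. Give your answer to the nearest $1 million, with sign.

Expenditure multiplier = 1/(1 − c(1−t)) = 1/(1 − 0.49×0.66) = 1/0.6766 ≈ 1.478.
ΔG contributes k·ΔG = (+$343 million) / 0.6766 ≈ +$506.9 million.
ΔT of +$343 million changes first-round spending by −c·ΔT = −$168.07 million, contributing k·(−c·ΔT) = (−$168.07 million) / 0.6766 ≈ −$248.4 million.
Net ΔY = k(ΔG − c·ΔT) = (+$174.93 million) / 0.6766 ≈ +$259 million.

+$259 million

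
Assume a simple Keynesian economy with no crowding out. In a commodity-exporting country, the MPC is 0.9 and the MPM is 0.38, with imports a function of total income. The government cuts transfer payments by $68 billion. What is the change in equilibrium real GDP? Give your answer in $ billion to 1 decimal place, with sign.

The transfer change shifts disposable income by −$68 billion, so first-round consumption changes by c·ΔTR = 0.9 × (−$68 billion) = −$61.2 billion.
Expenditure multiplier = 1/(1 − c + m) = 1/(1 − 0.9 + 0.38) = 1/0.48 ≈ 2.083.
The transfer multiplier is c × k = 1.875, so ΔY = k × (c·ΔTR) = (−$61.2 billion) / 0.48 = −$127.5 billion.

−$127.5 billion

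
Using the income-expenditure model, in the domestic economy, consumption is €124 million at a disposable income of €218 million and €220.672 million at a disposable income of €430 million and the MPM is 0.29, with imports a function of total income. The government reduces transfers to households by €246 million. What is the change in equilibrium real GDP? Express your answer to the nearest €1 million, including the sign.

MPC = ΔC/ΔYd = (220.672 − 124)/(430 − 218) = 96.672/212 = 0.456.
The transfer change shifts disposable income by −€246 million, so first-round consumption changes by c·ΔTR = 0.456 × (−€246 million) = −€112.176 million.
Expenditure multiplier = 1/(1 − c + m) = 1/(1 − 0.456 + 0.29) = 1/0.834 ≈ 1.199.
The transfer multiplier is c × k ≈ 0.547, so ΔY = k × (c·ΔTR) = (−€112.176 million) / 0.834 ≈ −€135 million.

−€135 million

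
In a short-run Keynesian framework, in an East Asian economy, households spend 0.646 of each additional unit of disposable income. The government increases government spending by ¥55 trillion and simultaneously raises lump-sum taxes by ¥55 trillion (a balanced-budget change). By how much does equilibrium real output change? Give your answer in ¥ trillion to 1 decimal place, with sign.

+¥55.0 trillion

Expenditure multiplier = 1/(1 − MPC) = 1/(1 − 0.646) = 1/0.354 ≈ 2.825.
ΔG contributes k·ΔG = (+¥55 trillion) / 0.354 ≈ +¥155.4 trillion.
ΔT of +¥55 trillion changes first-round spending by −c·ΔT = −¥35.53 trillion, contributing k·(−c·ΔT) = (−¥35.53 trillion) / 0.354 ≈ −¥100.4 trillion.
With ΔG = ΔT and no other leakages, the balanced-budget multiplier is 1, so ΔY = ΔG = +¥55 trillion.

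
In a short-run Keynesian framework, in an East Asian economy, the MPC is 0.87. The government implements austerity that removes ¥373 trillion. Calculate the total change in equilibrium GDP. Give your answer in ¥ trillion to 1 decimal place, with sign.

−¥2,869.2 trillion

Government-spending multiplier = 1/(1 − MPC) = 1/(1 − 0.87) = 1/0.13 ≈ 7.692.
ΔY = k × ΔG = (−¥373 trillion) / 0.13 ≈ −¥2,869.2 trillion.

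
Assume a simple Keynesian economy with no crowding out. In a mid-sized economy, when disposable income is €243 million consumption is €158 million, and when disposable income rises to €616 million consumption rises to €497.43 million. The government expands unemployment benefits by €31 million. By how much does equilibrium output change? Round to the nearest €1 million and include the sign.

MPC = ΔC/ΔYd = (497.43 − 158)/(616 − 243) = 339.43/373 = 0.91.
The transfer change shifts disposable income by +€31 million, so first-round consumption changes by c·ΔTR = 0.91 × (+€31 million) = +€28.21 million.
Expenditure multiplier = 1/(1 − MPC) = 1/(1 − 0.91) = 1/0.09 ≈ 11.111.
The transfer multiplier is c × k ≈ 10.111, so ΔY = k × (c·ΔTR) = (+€28.21 million) / 0.09 ≈ +€313 million.

+€313 million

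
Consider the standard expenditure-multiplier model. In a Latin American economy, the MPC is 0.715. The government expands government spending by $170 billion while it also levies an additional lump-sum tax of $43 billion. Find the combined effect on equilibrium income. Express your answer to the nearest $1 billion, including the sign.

+$489 billion

Expenditure multiplier = 1/(1 − MPC) = 1/(1 − 0.715) = 1/0.285 ≈ 3.509.
ΔG contributes k·ΔG = (+$170 billion) / 0.285 ≈ +$596.5 billion.
ΔT of +$43 billion changes first-round spending by −c·ΔT = −$30.745 billion, contributing k·(−c·ΔT) = (−$30.745 billion) / 0.285 ≈ −$107.9 billion.
Net ΔY = k(ΔG − c·ΔT) = (+$139.255 billion) / 0.285 ≈ +$489 billion.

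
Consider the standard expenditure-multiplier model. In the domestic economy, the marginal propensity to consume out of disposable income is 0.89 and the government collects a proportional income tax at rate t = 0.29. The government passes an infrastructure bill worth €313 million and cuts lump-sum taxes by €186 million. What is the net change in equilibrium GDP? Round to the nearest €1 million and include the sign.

Expenditure multiplier = 1/(1 − c(1−t)) = 1/(1 − 0.89×0.71) = 1/0.3681 ≈ 2.717.
ΔG contributes k·ΔG = (+€313 million) / 0.3681 ≈ +€850.3 million.
ΔT of −€186 million changes first-round spending by −c·ΔT = +€165.54 million, contributing k·(−c·ΔT) = (+€165.54 million) / 0.3681 ≈ +€449.7 million.
Net ΔY = k(ΔG − c·ΔT) = (+€478.54 million) / 0.3681 ≈ +€1,300 million.

+€1,300 million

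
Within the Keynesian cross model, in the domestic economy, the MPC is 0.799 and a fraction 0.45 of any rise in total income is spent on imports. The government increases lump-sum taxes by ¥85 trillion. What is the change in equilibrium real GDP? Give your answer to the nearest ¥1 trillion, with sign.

A lump-sum tax change of +¥85 trillion shifts disposable income by −¥85 trillion; first-round consumption changes by −c × ΔT = −0.799 × (+¥85 trillion) = −¥67.915 trillion.
Expenditure multiplier = 1/(1 − c + m) = 1/(1 − 0.799 + 0.45) = 1/0.651 ≈ 1.536.
The tax multiplier is −c × k ≈ −1.227, so ΔY = k × (−c·ΔT) = (−¥67.915 trillion) / 0.651 ≈ −¥104 trillion.

−¥104 trillion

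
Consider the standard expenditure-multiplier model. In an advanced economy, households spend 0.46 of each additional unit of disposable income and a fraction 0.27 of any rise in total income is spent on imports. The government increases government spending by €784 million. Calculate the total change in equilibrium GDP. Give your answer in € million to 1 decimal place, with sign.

Government-spending multiplier = 1/(1 − c + m) = 1/(1 − 0.46 + 0.27) = 1/0.81 ≈ 1.235.
ΔY = k × ΔG = (+€784 million) / 0.81 ≈ +€967.9 million.

+€967.9 million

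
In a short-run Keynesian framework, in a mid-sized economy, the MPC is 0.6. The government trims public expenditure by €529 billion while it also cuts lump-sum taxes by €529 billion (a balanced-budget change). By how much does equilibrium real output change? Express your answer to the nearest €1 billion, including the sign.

−€529 billion

Expenditure multiplier = 1/(1 − MPC) = 1/(1 − 0.6) = 1/0.4 = 2.5.
ΔG contributes k·ΔG = (−€529 billion) / 0.4 = −€1,322.5 billion.
ΔT of −€529 billion changes first-round spending by −c·ΔT = +€317.4 billion, contributing k·(−c·ΔT) = (+€317.4 billion) / 0.4 = +€793.5 billion.
With ΔG = ΔT and no other leakages, the balanced-budget multiplier is 1, so ΔY = ΔG = −€529 billion.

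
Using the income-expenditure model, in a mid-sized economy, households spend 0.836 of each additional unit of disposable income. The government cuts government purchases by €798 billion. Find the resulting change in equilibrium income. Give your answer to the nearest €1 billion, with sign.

Government-spending multiplier = 1/(1 − MPC) = 1/(1 − 0.836) = 1/0.164 ≈ 6.098.
ΔY = k × ΔG = (−€798 billion) / 0.164 ≈ −€4,866 billion.

−€4,866 billion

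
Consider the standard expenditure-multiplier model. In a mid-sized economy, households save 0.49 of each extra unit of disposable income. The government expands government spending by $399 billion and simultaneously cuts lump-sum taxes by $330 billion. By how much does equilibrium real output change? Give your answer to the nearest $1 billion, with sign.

MPC = 1 − MPS = 1 − 0.49 = 0.51.
Expenditure multiplier = 1/(1 − MPC) = 1/(1 − 0.51) = 1/0.49 ≈ 2.041.
ΔG contributes k·ΔG = (+$399 billion) / 0.49 ≈ +$814.3 billion.
ΔT of −$330 billion changes first-round spending by −c·ΔT = +$168.3 billion, contributing k·(−c·ΔT) = (+$168.3 billion) / 0.49 ≈ +$343.5 billion.
Net ΔY = k(ΔG − c·ΔT) = (+$567.3 billion) / 0.49 ≈ +$1,158 billion.

+$1,158 billion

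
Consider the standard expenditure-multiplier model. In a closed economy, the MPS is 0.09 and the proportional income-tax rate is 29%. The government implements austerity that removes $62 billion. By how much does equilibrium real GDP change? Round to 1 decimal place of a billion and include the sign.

−$175.2 billion

MPC = 1 − MPS = 1 − 0.09 = 0.91.
Government-spending multiplier = 1/(1 − c(1−t)) = 1/(1 − 0.91×0.71) = 1/0.3539 ≈ 2.826.
ΔY = k × ΔG = (−$62 billion) / 0.3539 ≈ −$175.2 billion.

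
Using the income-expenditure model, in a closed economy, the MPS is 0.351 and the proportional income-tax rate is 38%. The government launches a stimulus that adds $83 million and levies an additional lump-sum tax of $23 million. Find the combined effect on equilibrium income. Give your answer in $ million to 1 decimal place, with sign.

+$113.9 million

MPC = 1 − MPS = 1 − 0.351 = 0.649.
Expenditure multiplier = 1/(1 − c(1−t)) = 1/(1 − 0.649×0.62) = 1/0.59762 ≈ 1.673.
ΔG contributes k·ΔG = (+$83 million) / 0.59762 ≈ +$138.9 million.
ΔT of +$23 million changes first-round spending by −c·ΔT = −$14.927 million, contributing k·(−c·ΔT) = (−$14.927 million) / 0.59762 ≈ −$25 million.
Net ΔY = k(ΔG − c·ΔT) = (+$68.073 million) / 0.59762 ≈ +$113.9 million.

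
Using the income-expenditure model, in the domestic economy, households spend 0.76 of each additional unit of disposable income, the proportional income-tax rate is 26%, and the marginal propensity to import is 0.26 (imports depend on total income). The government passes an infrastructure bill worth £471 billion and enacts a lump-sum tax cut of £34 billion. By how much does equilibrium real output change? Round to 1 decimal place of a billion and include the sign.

+£712.2 billion

Expenditure multiplier = 1/(1 − c(1−t) + m) = 1/(1 − 0.76×0.74 + 0.26) = 1/0.6976 ≈ 1.433.
ΔG contributes k·ΔG = (+£471 billion) / 0.6976 ≈ +£675.2 billion.
ΔT of −£34 billion changes first-round spending by −c·ΔT = +£25.84 billion, contributing k·(−c·ΔT) = (+£25.84 billion) / 0.6976 ≈ +£37 billion.
Net ΔY = k(ΔG − c·ΔT) = (+£496.84 billion) / 0.6976 ≈ +£712.2 billion.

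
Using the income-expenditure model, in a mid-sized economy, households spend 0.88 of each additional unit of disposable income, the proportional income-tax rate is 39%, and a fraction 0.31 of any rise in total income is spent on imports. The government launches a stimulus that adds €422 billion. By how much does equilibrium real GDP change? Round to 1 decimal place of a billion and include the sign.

+€545.8 billion

Spending multiplier = 1/(1 − c(1−t) + m) = 1/(1 − 0.88×0.61 + 0.31) = 1/0.7732 ≈ 1.293.
ΔY = k × ΔG = (+€422 billion) / 0.7732 ≈ +€545.8 billion.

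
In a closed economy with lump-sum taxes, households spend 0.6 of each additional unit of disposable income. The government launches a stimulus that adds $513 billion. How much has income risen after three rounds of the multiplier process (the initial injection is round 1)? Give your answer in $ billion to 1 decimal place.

Round 1 adds ΔG = $513 billion; each later round is MPC = 0.6 times the previous.
After 3 rounds: 513 + 307.8 + 184.68 = ΔG·(1 − c^3)/(1 − c) = 513 × (1 − 0.216)/0.4 ≈ $1,005.5 billion.

$1,005.5 billion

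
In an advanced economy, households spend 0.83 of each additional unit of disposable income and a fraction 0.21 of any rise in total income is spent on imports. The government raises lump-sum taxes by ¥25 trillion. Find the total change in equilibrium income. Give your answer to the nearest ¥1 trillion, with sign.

A lump-sum tax change of +¥25 trillion shifts disposable income by −¥25 trillion; first-round consumption changes by −c × ΔT = −0.83 × (+¥25 trillion) = −¥20.75 trillion.
Expenditure multiplier = 1/(1 − c + m) = 1/(1 − 0.83 + 0.21) = 1/0.38 ≈ 2.632.
The tax multiplier is −c × k ≈ −2.184, so ΔY = k × (−c·ΔT) = (−¥20.75 trillion) / 0.38 ≈ −¥55 trillion.

−¥55 trillion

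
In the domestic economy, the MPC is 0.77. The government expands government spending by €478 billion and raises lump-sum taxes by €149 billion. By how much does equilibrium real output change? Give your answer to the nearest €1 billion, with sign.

+€1,579 billion

Expenditure multiplier = 1/(1 − MPC) = 1/(1 − 0.77) = 1/0.23 ≈ 4.348.
ΔG contributes k·ΔG = (+€478 billion) / 0.23 ≈ +€2,078.3 billion.
ΔT of +€149 billion changes first-round spending by −c·ΔT = −€114.73 billion, contributing k·(−c·ΔT) = (−€114.73 billion) / 0.23 ≈ −€498.8 billion.
Net ΔY = k(ΔG − c·ΔT) = (+€363.27 billion) / 0.23 ≈ +€1,579 billion.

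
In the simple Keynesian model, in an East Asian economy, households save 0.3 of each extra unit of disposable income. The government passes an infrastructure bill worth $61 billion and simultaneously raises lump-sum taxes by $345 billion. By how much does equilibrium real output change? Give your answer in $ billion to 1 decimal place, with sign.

−$601.7 billion

MPC = 1 − MPS = 1 − 0.3 = 0.7.
Expenditure multiplier = 1/(1 − MPC) = 1/(1 − 0.7) = 1/0.3 ≈ 3.333.
ΔG contributes k·ΔG = (+$61 billion) / 0.3 ≈ +$203.3 billion.
ΔT of +$345 billion changes first-round spending by −c·ΔT = −$241.5 billion, contributing k·(−c·ΔT) = (−$241.5 billion) / 0.3 = −$805 billion.
Net ΔY = k(ΔG − c·ΔT) = (−$180.5 billion) / 0.3 ≈ −$601.7 billion.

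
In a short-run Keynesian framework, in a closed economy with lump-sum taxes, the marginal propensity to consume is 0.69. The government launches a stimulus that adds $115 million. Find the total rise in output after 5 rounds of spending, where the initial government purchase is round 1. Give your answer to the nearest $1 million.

Round 1 adds ΔG = $115 million; each later round is MPC = 0.69 times the previous.
After 5 rounds: 115 + 79.35 + 54.7515 + 37.778535 + 26.06718915 = ΔG·(1 − c^5)/(1 − c) = 115 × (1 − 0.1564031349)/0.31 ≈ $313 million.

$313 million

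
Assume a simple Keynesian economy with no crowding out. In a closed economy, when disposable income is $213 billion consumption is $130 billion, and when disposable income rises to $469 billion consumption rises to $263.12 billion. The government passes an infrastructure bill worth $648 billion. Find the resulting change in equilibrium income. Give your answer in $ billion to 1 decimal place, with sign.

MPC = ΔC/ΔYd = (263.12 − 130)/(469 − 213) = 133.12/256 = 0.52.
Government-spending multiplier = 1/(1 − MPC) = 1/(1 − 0.52) = 1/0.48 ≈ 2.083.
ΔY = k × ΔG = (+$648 billion) / 0.48 = +$1,350 billion.

+$1,350.0 billion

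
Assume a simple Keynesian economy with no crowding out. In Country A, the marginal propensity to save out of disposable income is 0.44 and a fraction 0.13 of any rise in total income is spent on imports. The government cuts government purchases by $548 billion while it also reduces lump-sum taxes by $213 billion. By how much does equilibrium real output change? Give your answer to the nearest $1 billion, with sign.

MPC = 1 − MPS = 1 − 0.44 = 0.56.
Expenditure multiplier = 1/(1 − c + m) = 1/(1 − 0.56 + 0.13) = 1/0.57 ≈ 1.754.
ΔG contributes k·ΔG = (−$548 billion) / 0.57 ≈ −$961.4 billion.
ΔT of −$213 billion changes first-round spending by −c·ΔT = +$119.28 billion, contributing k·(−c·ΔT) = (+$119.28 billion) / 0.57 ≈ +$209.3 billion.
Net ΔY = k(ΔG − c·ΔT) = (−$428.72 billion) / 0.57 ≈ −$752 billion.

−$752 billion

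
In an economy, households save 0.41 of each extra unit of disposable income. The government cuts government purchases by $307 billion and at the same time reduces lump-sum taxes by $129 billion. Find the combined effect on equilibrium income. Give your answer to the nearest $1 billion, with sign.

MPC = 1 − MPS = 1 − 0.41 = 0.59.
Expenditure multiplier = 1/(1 − MPC) = 1/(1 − 0.59) = 1/0.41 ≈ 2.439.
ΔG contributes k·ΔG = (−$307 billion) / 0.41 ≈ −$748.8 billion.
ΔT of −$129 billion changes first-round spending by −c·ΔT = +$76.11 billion, contributing k·(−c·ΔT) = (+$76.11 billion) / 0.41 ≈ +$185.6 billion.
Net ΔY = k(ΔG − c·ΔT) = (−$230.89 billion) / 0.41 ≈ −$563 billion.

−$563 billion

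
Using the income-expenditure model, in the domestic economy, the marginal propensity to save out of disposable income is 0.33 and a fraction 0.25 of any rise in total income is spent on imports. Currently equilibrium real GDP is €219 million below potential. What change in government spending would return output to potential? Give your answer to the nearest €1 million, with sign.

MPC = 1 − MPS = 1 − 0.33 = 0.67.
Spending multiplier = 1/(1 − c + m) = 1/(1 − 0.67 + 0.25) = 1/0.58 ≈ 1.724.
Need ΔY = +€219 million, so ΔG = ΔY/k = (+€219 million) × 0.58 ≈ +€127 million.
The government should increase government spending by €127 million.

+€127 million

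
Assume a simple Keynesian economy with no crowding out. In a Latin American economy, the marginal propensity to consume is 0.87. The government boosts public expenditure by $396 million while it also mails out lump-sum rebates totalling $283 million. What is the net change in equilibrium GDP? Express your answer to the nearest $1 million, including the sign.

+$4,940 million

Expenditure multiplier = 1/(1 − MPC) = 1/(1 − 0.87) = 1/0.13 ≈ 7.692.
ΔG contributes k·ΔG = (+$396 million) / 0.13 ≈ +$3,046.2 million.
ΔT of −$283 million changes first-round spending by −c·ΔT = +$246.21 million, contributing k·(−c·ΔT) = (+$246.21 million) / 0.13 ≈ +$1,893.9 million.
Net ΔY = k(ΔG − c·ΔT) = (+$642.21 million) / 0.13 ≈ +$4,940 million.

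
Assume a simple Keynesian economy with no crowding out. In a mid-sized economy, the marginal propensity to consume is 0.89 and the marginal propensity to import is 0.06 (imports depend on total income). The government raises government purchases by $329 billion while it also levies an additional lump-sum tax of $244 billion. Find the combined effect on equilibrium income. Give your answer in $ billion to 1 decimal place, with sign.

Expenditure multiplier = 1/(1 − c + m) = 1/(1 − 0.89 + 0.06) = 1/0.17 ≈ 5.882.
ΔG contributes k·ΔG = (+$329 billion) / 0.17 ≈ +$1,935.3 billion.
ΔT of +$244 billion changes first-round spending by −c·ΔT = −$217.16 billion, contributing k·(−c·ΔT) = (−$217.16 billion) / 0.17 ≈ −$1,277.4 billion.
Net ΔY = k(ΔG − c·ΔT) = (+$111.84 billion) / 0.17 ≈ +$657.9 billion.

+$657.9 billion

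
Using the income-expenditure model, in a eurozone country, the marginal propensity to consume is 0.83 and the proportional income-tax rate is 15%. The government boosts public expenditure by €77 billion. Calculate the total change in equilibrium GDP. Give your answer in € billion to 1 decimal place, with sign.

Expenditure multiplier = 1/(1 − c(1−t)) = 1/(1 − 0.83×0.85) = 1/0.2945 ≈ 3.396.
ΔY = k × ΔG = (+€77 billion) / 0.2945 ≈ +€261.5 billion.

+€261.5 billion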